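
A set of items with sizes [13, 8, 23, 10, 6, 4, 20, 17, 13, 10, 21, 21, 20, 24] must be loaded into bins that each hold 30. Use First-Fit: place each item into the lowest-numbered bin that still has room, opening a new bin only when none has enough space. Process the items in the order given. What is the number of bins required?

13 → bin 1 (remaining 17)
8 → bin 1 (remaining 9)
23 → bin 2 (remaining 7)
10 → bin 3 (remaining 20)
6 → bin 1 (remaining 3)
4 → bin 2 (remaining 3)
20 → bin 3 (remaining 0)
17 → bin 4 (remaining 13)
13 → bin 4 (remaining 0)
10 → bin 5 (remaining 20)
21 → bin 6 (remaining 9)
21 → bin 7 (remaining 9)
20 → bin 5 (remaining 0)
24 → bin 8 (remaining 6)
Final bins: [13,8,6] [23,4] [10,20] [17,13] [10,20] [21] [21] [24].

8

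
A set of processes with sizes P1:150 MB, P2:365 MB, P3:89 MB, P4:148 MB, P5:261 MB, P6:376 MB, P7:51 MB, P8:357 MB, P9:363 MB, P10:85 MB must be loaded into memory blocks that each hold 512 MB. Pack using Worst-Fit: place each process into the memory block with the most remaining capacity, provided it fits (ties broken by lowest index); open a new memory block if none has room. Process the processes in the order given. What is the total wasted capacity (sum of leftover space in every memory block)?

827

Put P1 (150 MB) in memory block 1; 362 MB remain.
Put P2 (365 MB) in memory block 2; 147 MB remain.
Put P3 (89 MB) in memory block 1; 273 MB remain.
Put P4 (148 MB) in memory block 1; 125 MB remain.
Put P5 (261 MB) in memory block 3; 251 MB remain.
Put P6 (376 MB) in memory block 4; 136 MB remain.
Put P7 (51 MB) in memory block 3; 200 MB remain.
Put P8 (357 MB) in memory block 5; 155 MB remain.
Put P9 (363 MB) in memory block 6; 149 MB remain.
Put P10 (85 MB) in memory block 3; 115 MB remain.
6 memory blocks × 512 MB = 3072 MB; used 2245 MB; unused 827 MB.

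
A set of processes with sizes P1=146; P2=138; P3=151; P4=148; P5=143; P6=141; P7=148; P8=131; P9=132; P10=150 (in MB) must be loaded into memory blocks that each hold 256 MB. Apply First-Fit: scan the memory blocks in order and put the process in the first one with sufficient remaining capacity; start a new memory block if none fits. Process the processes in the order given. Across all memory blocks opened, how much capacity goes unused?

P1 (146 MB) → memory block 1 (remaining 110 MB)
P2 (138 MB) → memory block 2 (remaining 118 MB)
P3 (151 MB) → memory block 3 (remaining 105 MB)
P4 (148 MB) → memory block 4 (remaining 108 MB)
P5 (143 MB) → memory block 5 (remaining 113 MB)
P6 (141 MB) → memory block 6 (remaining 115 MB)
P7 (148 MB) → memory block 7 (remaining 108 MB)
P8 (131 MB) → memory block 8 (remaining 125 MB)
P9 (132 MB) → memory block 9 (remaining 124 MB)
P10 (150 MB) → memory block 10 (remaining 106 MB)
10 memory blocks × 256 MB = 2560 MB; used 1428 MB; unused 1132 MB.

1132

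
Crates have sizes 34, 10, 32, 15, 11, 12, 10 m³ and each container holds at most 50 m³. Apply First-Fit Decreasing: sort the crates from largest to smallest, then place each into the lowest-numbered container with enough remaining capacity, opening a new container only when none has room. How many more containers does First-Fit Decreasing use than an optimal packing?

First-Fit Decreasing: [34,15] [32,12] [11,10,10] → 3 containers.
Total size 124 m³; any packing needs at least ⌈124/50⌉ = 3 containers.
So 3 is already optimal.

0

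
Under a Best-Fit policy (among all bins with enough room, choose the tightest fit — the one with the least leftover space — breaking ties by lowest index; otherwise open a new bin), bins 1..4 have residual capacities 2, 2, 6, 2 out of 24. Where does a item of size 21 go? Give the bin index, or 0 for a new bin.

No bin has ≥ 21 free, so a new bin is opened.

0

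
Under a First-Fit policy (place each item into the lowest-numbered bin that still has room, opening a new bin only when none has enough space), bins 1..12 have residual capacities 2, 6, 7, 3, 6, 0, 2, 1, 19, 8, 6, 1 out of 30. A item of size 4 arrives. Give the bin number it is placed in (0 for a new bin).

Bins with room: bin 2 (6), bin 3 (7), bin 5 (6), bin 9 (19), bin 10 (8), bin 11 (6).
The first with room is bin 2.

2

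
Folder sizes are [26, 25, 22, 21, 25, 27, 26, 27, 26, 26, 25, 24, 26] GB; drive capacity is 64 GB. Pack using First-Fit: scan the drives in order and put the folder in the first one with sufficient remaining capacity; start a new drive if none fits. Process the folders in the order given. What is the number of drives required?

7

Put 26 GB in drive 1; 38 GB remain.
Put 25 GB in drive 1; 13 GB remain.
Put 22 GB in drive 2; 42 GB remain.
Put 21 GB in drive 2; 21 GB remain.
Put 25 GB in drive 3; 39 GB remain.
Put 27 GB in drive 3; 12 GB remain.
Put 26 GB in drive 4; 38 GB remain.
Put 27 GB in drive 4; 11 GB remain.
Put 26 GB in drive 5; 38 GB remain.
Put 26 GB in drive 5; 12 GB remain.
Put 25 GB in drive 6; 39 GB remain.
Put 24 GB in drive 6; 15 GB remain.
Put 26 GB in drive 7; 38 GB remain.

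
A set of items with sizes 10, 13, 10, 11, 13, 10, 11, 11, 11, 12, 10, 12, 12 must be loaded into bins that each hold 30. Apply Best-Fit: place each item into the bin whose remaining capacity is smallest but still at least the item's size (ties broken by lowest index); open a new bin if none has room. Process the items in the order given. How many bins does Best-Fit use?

bin 1: place 10, 20 left
bin 1: place 13, 7 left
bin 2: place 10, 20 left
bin 2: place 11, 9 left
bin 3: place 13, 17 left
bin 3: place 10, 7 left
bin 4: place 11, 19 left
bin 4: place 11, 8 left
bin 5: place 11, 19 left
bin 5: place 12, 7 left
bin 6: place 10, 20 left
bin 6: place 12, 8 left
bin 7: place 12, 18 left
Final bins: [10,13] [10,11] [13,10] [11,11] [11,12] [10,12] [12].

7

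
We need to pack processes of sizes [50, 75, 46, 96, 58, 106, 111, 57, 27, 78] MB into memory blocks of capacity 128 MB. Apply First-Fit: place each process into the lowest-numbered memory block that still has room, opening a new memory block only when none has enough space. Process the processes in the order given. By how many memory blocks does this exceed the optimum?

First-Fit: [50,75] [46,58] [96,27] [106] [111] [57] [78] → 7 memory blocks.
Total size 704 MB; any packing needs at least ⌈704/128⌉ = 6 memory blocks.
An optimal packing achieves that bound: [111] [106] [96,27] [78,50] [75,46] [58,57] → 6 memory blocks.
Excess: 7 − 6 = 1.

1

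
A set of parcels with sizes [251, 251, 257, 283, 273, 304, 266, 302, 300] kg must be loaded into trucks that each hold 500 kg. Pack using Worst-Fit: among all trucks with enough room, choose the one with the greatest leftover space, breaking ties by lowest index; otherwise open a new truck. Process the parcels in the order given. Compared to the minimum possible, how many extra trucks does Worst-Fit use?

Worst-Fit: [251] [251] [257] [283] [273] [304] [266] [302] [300] → 9 trucks.
9 parcels exceed 250 kg (half the capacity), and no two of those can share a truck, so at least 9 trucks are needed.
So 9 is already optimal.

0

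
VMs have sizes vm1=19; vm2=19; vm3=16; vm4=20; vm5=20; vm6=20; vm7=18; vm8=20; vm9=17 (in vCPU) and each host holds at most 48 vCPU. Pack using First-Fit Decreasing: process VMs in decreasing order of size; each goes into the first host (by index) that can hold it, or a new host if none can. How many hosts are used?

Sorted descending: 20, 20, 20, 20, 19, 19, 18, 17, 16.
Put 20 vCPU in host 1; 28 vCPU remain.
Put 20 vCPU in host 1; 8 vCPU remain.
Put 20 vCPU in host 2; 28 vCPU remain.
Put 20 vCPU in host 2; 8 vCPU remain.
Put 19 vCPU in host 3; 29 vCPU remain.
Put 19 vCPU in host 3; 10 vCPU remain.
Put 18 vCPU in host 4; 30 vCPU remain.
Put 17 vCPU in host 4; 13 vCPU remain.
Put 16 vCPU in host 5; 32 vCPU remain.
Final hosts: [20,20] [20,20] [19,19] [18,17] [16].

5 hosts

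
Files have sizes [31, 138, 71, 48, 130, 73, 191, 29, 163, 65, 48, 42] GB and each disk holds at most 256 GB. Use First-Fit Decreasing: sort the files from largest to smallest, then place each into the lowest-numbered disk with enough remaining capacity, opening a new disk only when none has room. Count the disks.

Sorted descending: 191, 163, 138, 130, 73, 71, 65, 48, 48, 42, 31, 29.
disk 1: place 191 GB, 65 GB left
disk 2: place 163 GB, 93 GB left
disk 3: place 138 GB, 118 GB left
disk 4: place 130 GB, 126 GB left
disk 2: place 73 GB, 20 GB left
disk 3: place 71 GB, 47 GB left
disk 1: place 65 GB, 0 GB left
disk 4: place 48 GB, 78 GB left
disk 4: place 48 GB, 30 GB left
disk 3: place 42 GB, 5 GB left
disk 5: place 31 GB, 225 GB left
disk 4: place 29 GB, 1 GB left
Final disks: [191,65] [163,73] [138,71,42] [130,48,48,29] [31].

5 disks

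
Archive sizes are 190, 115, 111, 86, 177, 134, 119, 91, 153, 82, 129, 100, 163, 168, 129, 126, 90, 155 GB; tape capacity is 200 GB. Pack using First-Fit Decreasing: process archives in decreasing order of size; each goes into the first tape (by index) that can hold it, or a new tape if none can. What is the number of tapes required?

Sorted descending: 190, 177, 168, 163, 155, 153, 134, 129, 129, 126, 119, 115, 111, 100, 91, 90, 86, 82.
Put 190 GB in tape 1; 10 GB remain.
Put 177 GB in tape 2; 23 GB remain.
Put 168 GB in tape 3; 32 GB remain.
Put 163 GB in tape 4; 37 GB remain.
Put 155 GB in tape 5; 45 GB remain.
Put 153 GB in tape 6; 47 GB remain.
Put 134 GB in tape 7; 66 GB remain.
Put 129 GB in tape 8; 71 GB remain.
Put 129 GB in tape 9; 71 GB remain.
Put 126 GB in tape 10; 74 GB remain.
Put 119 GB in tape 11; 81 GB remain.
Put 115 GB in tape 12; 85 GB remain.
Put 111 GB in tape 13; 89 GB remain.
Put 100 GB in tape 14; 100 GB remain.
Put 91 GB in tape 14; 9 GB remain.
Put 90 GB in tape 15; 110 GB remain.
Put 86 GB in tape 13; 3 GB remain.
Put 82 GB in tape 12; 3 GB remain.

15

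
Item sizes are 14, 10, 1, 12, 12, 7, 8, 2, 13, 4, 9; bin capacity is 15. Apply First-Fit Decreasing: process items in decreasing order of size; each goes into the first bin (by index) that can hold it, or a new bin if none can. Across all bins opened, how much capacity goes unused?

Sorted descending: 14, 13, 12, 12, 10, 9, 8, 7, 4, 2, 1.
Put 14 in bin 1; 1 remain.
Put 13 in bin 2; 2 remain.
Put 12 in bin 3; 3 remain.
Put 12 in bin 4; 3 remain.
Put 10 in bin 5; 5 remain.
Put 9 in bin 6; 6 remain.
Put 8 in bin 7; 7 remain.
Put 7 in bin 7; 0 remain.
Put 4 in bin 5; 1 remain.
Put 2 in bin 2; 0 remain.
Put 1 in bin 1; 0 remain.
7 bins × 15 = 105; used 92; unused 13.

13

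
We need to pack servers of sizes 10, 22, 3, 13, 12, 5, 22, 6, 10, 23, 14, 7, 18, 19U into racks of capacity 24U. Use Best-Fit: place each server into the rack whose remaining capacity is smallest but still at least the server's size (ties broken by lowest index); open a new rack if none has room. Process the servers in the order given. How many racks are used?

9 racks

rack 1: place 10U, 14U left
rack 2: place 22U, 2U left
rack 1: place 3U, 11U left
rack 3: place 13U, 11U left
rack 4: place 12U, 12U left
rack 1: place 5U, 6U left
rack 5: place 22U, 2U left
rack 1: place 6U, 0U left
rack 3: place 10U, 1U left
rack 6: place 23U, 1U left
rack 7: place 14U, 10U left
rack 7: place 7U, 3U left
rack 8: place 18U, 6U left
rack 9: place 19U, 5U left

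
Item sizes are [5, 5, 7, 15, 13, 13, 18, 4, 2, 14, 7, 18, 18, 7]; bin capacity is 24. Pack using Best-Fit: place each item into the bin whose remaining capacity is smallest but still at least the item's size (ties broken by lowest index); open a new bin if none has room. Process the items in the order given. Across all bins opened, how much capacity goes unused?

Put 5 in bin 1; 19 remain.
Put 5 in bin 1; 14 remain.
Put 7 in bin 1; 7 remain.
Put 15 in bin 2; 9 remain.
Put 13 in bin 3; 11 remain.
Put 13 in bin 4; 11 remain.
Put 18 in bin 5; 6 remain.
Put 4 in bin 5; 2 remain.
Put 2 in bin 5; 0 remain.
Put 14 in bin 6; 10 remain.
Put 7 in bin 1; 0 remain.
Put 18 in bin 7; 6 remain.
Put 18 in bin 8; 6 remain.
Put 7 in bin 2; 2 remain.
8 bins × 24 = 192; used 146; unused 46.

46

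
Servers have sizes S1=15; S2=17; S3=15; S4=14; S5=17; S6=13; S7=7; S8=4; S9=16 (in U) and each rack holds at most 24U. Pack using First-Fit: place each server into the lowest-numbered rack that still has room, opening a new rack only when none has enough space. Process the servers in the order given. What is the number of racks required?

7

rack 1: place S1 (15U), 9U left
rack 2: place S2 (17U), 7U left
rack 3: place S3 (15U), 9U left
rack 4: place S4 (14U), 10U left
rack 5: place S5 (17U), 7U left
rack 6: place S6 (13U), 11U left
rack 1: place S7 (7U), 2U left
rack 2: place S8 (4U), 3U left
rack 7: place S9 (16U), 8U left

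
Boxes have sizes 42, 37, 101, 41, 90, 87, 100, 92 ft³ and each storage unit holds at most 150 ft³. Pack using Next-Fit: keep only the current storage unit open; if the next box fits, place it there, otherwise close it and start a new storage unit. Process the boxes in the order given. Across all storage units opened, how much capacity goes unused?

storage unit 1: place 42 ft³, 108 ft³ left
storage unit 1: place 37 ft³, 71 ft³ left
storage unit 2: place 101 ft³, 49 ft³ left
storage unit 2: place 41 ft³, 8 ft³ left
storage unit 3: place 90 ft³, 60 ft³ left
storage unit 4: place 87 ft³, 63 ft³ left
storage unit 5: place 100 ft³, 50 ft³ left
storage unit 6: place 92 ft³, 58 ft³ left
6 storage units × 150 ft³ = 900 ft³; used 590 ft³; unused 310 ft³.

310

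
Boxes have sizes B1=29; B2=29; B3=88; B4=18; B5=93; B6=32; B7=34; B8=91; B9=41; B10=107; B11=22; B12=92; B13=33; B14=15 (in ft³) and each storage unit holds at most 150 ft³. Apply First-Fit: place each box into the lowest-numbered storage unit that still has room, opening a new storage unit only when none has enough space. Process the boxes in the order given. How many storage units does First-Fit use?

Put B1 (29 ft³) in storage unit 1; 121 ft³ remain.
Put B2 (29 ft³) in storage unit 1; 92 ft³ remain.
Put B3 (88 ft³) in storage unit 1; 4 ft³ remain.
Put B4 (18 ft³) in storage unit 2; 132 ft³ remain.
Put B5 (93 ft³) in storage unit 2; 39 ft³ remain.
Put B6 (32 ft³) in storage unit 2; 7 ft³ remain.
Put B7 (34 ft³) in storage unit 3; 116 ft³ remain.
Put B8 (91 ft³) in storage unit 3; 25 ft³ remain.
Put B9 (41 ft³) in storage unit 4; 109 ft³ remain.
Put B10 (107 ft³) in storage unit 4; 2 ft³ remain.
Put B11 (22 ft³) in storage unit 3; 3 ft³ remain.
Put B12 (92 ft³) in storage unit 5; 58 ft³ remain.
Put B13 (33 ft³) in storage unit 5; 25 ft³ remain.
Put B14 (15 ft³) in storage unit 5; 10 ft³ remain.
Final storage units: [29,29,88] [18,93,32] [34,91,22] [41,107] [92,33,15].

5 storage units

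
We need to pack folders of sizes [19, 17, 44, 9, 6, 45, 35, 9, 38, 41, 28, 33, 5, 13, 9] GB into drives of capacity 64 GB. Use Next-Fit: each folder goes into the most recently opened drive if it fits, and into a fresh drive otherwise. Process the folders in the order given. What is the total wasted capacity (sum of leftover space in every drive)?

161

drive 1: place 19 GB, 45 GB left
drive 1: place 17 GB, 28 GB left
drive 2: place 44 GB, 20 GB left
drive 2: place 9 GB, 11 GB left
drive 2: place 6 GB, 5 GB left
drive 3: place 45 GB, 19 GB left
drive 4: place 35 GB, 29 GB left
drive 4: place 9 GB, 20 GB left
drive 5: place 38 GB, 26 GB left
drive 6: place 41 GB, 23 GB left
drive 7: place 28 GB, 36 GB left
drive 7: place 33 GB, 3 GB left
drive 8: place 5 GB, 59 GB left
drive 8: place 13 GB, 46 GB left
drive 8: place 9 GB, 37 GB left
8 drives × 64 GB = 512 GB; used 351 GB; unused 161 GB.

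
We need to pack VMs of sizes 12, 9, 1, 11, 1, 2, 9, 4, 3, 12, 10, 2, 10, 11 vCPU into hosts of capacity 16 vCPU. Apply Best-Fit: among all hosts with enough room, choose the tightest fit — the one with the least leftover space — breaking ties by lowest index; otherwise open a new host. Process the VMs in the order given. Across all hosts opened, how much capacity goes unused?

31

Put 12 vCPU in host 1; 4 vCPU remain.
Put 9 vCPU in host 2; 7 vCPU remain.
Put 1 vCPU in host 1; 3 vCPU remain.
Put 11 vCPU in host 3; 5 vCPU remain.
Put 1 vCPU in host 1; 2 vCPU remain.
Put 2 vCPU in host 1; 0 vCPU remain.
Put 9 vCPU in host 4; 7 vCPU remain.
Put 4 vCPU in host 3; 1 vCPU remain.
Put 3 vCPU in host 2; 4 vCPU remain.
Put 12 vCPU in host 5; 4 vCPU remain.
Put 10 vCPU in host 6; 6 vCPU remain.
Put 2 vCPU in host 2; 2 vCPU remain.
Put 10 vCPU in host 7; 6 vCPU remain.
Put 11 vCPU in host 8; 5 vCPU remain.
8 hosts × 16 vCPU = 128 vCPU; used 97 vCPU; unused 31 vCPU.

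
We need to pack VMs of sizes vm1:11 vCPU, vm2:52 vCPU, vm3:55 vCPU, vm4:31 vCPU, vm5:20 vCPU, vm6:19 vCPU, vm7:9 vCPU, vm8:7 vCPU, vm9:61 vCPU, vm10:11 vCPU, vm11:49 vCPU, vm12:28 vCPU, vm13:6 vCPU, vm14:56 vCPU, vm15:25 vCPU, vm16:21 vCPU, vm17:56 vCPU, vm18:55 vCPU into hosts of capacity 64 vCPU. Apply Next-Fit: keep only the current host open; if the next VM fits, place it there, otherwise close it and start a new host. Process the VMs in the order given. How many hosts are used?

11

Put vm1 (11 vCPU) in host 1; 53 vCPU remain.
Put vm2 (52 vCPU) in host 1; 1 vCPU remain.
Put vm3 (55 vCPU) in host 2; 9 vCPU remain.
Put vm4 (31 vCPU) in host 3; 33 vCPU remain.
Put vm5 (20 vCPU) in host 3; 13 vCPU remain.
Put vm6 (19 vCPU) in host 4; 45 vCPU remain.
Put vm7 (9 vCPU) in host 4; 36 vCPU remain.
Put vm8 (7 vCPU) in host 4; 29 vCPU remain.
Put vm9 (61 vCPU) in host 5; 3 vCPU remain.
Put vm10 (11 vCPU) in host 6; 53 vCPU remain.
Put vm11 (49 vCPU) in host 6; 4 vCPU remain.
Put vm12 (28 vCPU) in host 7; 36 vCPU remain.
Put vm13 (6 vCPU) in host 7; 30 vCPU remain.
Put vm14 (56 vCPU) in host 8; 8 vCPU remain.
Put vm15 (25 vCPU) in host 9; 39 vCPU remain.
Put vm16 (21 vCPU) in host 9; 18 vCPU remain.
Put vm17 (56 vCPU) in host 10; 8 vCPU remain.
Put vm18 (55 vCPU) in host 11; 9 vCPU remain.
Final hosts: [11,52] [55] [31,20] [19,9,7] [61] [11,49] [28,6] [56] [25,21] [56] [55].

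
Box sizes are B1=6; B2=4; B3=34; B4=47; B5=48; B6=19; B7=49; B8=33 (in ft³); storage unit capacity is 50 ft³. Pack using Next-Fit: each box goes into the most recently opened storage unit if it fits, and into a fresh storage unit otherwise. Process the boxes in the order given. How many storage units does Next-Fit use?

6 storage units

B1 (6 ft³) → storage unit 1 (remaining 44 ft³)
B2 (4 ft³) → storage unit 1 (remaining 40 ft³)
B3 (34 ft³) → storage unit 1 (remaining 6 ft³)
B4 (47 ft³) → storage unit 2 (remaining 3 ft³)
B5 (48 ft³) → storage unit 3 (remaining 2 ft³)
B6 (19 ft³) → storage unit 4 (remaining 31 ft³)
B7 (49 ft³) → storage unit 5 (remaining 1 ft³)
B8 (33 ft³) → storage unit 6 (remaining 17 ft³)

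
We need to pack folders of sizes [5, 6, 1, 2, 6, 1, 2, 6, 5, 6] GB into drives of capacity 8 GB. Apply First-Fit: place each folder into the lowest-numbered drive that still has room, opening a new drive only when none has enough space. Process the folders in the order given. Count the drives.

6 drives

drive 1: place 5 GB, 3 GB left
drive 2: place 6 GB, 2 GB left
drive 1: place 1 GB, 2 GB left
drive 1: place 2 GB, 0 GB left
drive 3: place 6 GB, 2 GB left
drive 2: place 1 GB, 1 GB left
drive 3: place 2 GB, 0 GB left
drive 4: place 6 GB, 2 GB left
drive 5: place 5 GB, 3 GB left
drive 6: place 6 GB, 2 GB left
Final drives: [5,1,2] [6,1] [6,2] [6] [5] [6].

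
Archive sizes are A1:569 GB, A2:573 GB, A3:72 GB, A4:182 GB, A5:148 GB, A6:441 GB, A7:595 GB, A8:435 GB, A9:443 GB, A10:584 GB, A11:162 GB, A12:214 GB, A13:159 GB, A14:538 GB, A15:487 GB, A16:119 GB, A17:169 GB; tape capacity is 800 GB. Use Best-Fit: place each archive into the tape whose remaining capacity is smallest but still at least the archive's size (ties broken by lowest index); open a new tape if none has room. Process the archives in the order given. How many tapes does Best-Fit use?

9 tapes

tape 1: place A1 (569 GB), 231 GB left
tape 2: place A2 (573 GB), 227 GB left
tape 2: place A3 (72 GB), 155 GB left
tape 1: place A4 (182 GB), 49 GB left
tape 2: place A5 (148 GB), 7 GB left
tape 3: place A6 (441 GB), 359 GB left
tape 4: place A7 (595 GB), 205 GB left
tape 5: place A8 (435 GB), 365 GB left
tape 6: place A9 (443 GB), 357 GB left
tape 7: place A10 (584 GB), 216 GB left
tape 4: place A11 (162 GB), 43 GB left
tape 7: place A12 (214 GB), 2 GB left
tape 6: place A13 (159 GB), 198 GB left
tape 8: place A14 (538 GB), 262 GB left
tape 9: place A15 (487 GB), 313 GB left
tape 6: place A16 (119 GB), 79 GB left
tape 8: place A17 (169 GB), 93 GB left
Final tapes: [569,182] [573,72,148] [441] [595,162] [435] [443,159,119] [584,214] [538,169] [487].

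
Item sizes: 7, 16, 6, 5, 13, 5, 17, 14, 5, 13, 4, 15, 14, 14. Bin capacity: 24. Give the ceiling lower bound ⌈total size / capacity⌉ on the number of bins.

7

Total size = 7 + 16 + 6 + 5 + 13 + 5 + 17 + 14 + 5 + 13 + 4 + 15 + 14 + 14 = 148.
⌈148 / 24⌉ = 7.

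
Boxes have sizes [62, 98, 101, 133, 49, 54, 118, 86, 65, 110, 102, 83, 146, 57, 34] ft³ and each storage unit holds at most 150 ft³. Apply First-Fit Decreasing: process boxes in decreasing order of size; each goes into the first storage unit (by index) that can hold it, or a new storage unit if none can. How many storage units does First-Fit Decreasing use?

10

Sorted descending: 146, 133, 118, 110, 102, 101, 98, 86, 83, 65, 62, 57, 54, 49, 34.
Put 146 ft³ in storage unit 1; 4 ft³ remain.
Put 133 ft³ in storage unit 2; 17 ft³ remain.
Put 118 ft³ in storage unit 3; 32 ft³ remain.
Put 110 ft³ in storage unit 4; 40 ft³ remain.
Put 102 ft³ in storage unit 5; 48 ft³ remain.
Put 101 ft³ in storage unit 6; 49 ft³ remain.
Put 98 ft³ in storage unit 7; 52 ft³ remain.
Put 86 ft³ in storage unit 8; 64 ft³ remain.
Put 83 ft³ in storage unit 9; 67 ft³ remain.
Put 65 ft³ in storage unit 9; 2 ft³ remain.
Put 62 ft³ in storage unit 8; 2 ft³ remain.
Put 57 ft³ in storage unit 10; 93 ft³ remain.
Put 54 ft³ in storage unit 10; 39 ft³ remain.
Put 49 ft³ in storage unit 6; 0 ft³ remain.
Put 34 ft³ in storage unit 4; 6 ft³ remain.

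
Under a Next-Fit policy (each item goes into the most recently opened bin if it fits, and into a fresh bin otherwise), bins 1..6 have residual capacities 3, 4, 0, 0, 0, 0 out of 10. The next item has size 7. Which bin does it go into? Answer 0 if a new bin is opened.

Next-Fit only looks at bin 6, which has 0 free.
7 does not fit, so a new bin is opened.

0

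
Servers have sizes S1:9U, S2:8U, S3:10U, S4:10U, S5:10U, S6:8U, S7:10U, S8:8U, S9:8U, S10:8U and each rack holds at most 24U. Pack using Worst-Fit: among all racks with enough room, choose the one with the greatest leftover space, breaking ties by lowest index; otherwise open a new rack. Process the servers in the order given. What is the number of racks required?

5 racks

rack 1: place S1 (9U), 15U left
rack 1: place S2 (8U), 7U left
rack 2: place S3 (10U), 14U left
rack 2: place S4 (10U), 4U left
rack 3: place S5 (10U), 14U left
rack 3: place S6 (8U), 6U left
rack 4: place S7 (10U), 14U left
rack 4: place S8 (8U), 6U left
rack 5: place S9 (8U), 16U left
rack 5: place S10 (8U), 8U left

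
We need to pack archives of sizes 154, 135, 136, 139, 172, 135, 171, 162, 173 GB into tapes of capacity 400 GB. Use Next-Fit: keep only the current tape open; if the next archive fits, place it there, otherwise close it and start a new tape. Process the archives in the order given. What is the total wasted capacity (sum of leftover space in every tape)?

tape 1: place 154 GB, 246 GB left
tape 1: place 135 GB, 111 GB left
tape 2: place 136 GB, 264 GB left
tape 2: place 139 GB, 125 GB left
tape 3: place 172 GB, 228 GB left
tape 3: place 135 GB, 93 GB left
tape 4: place 171 GB, 229 GB left
tape 4: place 162 GB, 67 GB left
tape 5: place 173 GB, 227 GB left
5 tapes × 400 GB = 2000 GB; used 1377 GB; unused 623 GB.

623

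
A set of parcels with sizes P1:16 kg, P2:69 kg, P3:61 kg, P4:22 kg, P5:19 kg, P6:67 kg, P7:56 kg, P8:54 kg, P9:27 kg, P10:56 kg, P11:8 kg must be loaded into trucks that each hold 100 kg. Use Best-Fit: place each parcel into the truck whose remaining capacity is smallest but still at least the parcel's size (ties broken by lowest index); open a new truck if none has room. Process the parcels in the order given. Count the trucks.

P1 (16 kg) → truck 1 (remaining 84 kg)
P2 (69 kg) → truck 1 (remaining 15 kg)
P3 (61 kg) → truck 2 (remaining 39 kg)
P4 (22 kg) → truck 2 (remaining 17 kg)
P5 (19 kg) → truck 3 (remaining 81 kg)
P6 (67 kg) → truck 3 (remaining 14 kg)
P7 (56 kg) → truck 4 (remaining 44 kg)
P8 (54 kg) → truck 5 (remaining 46 kg)
P9 (27 kg) → truck 4 (remaining 17 kg)
P10 (56 kg) → truck 6 (remaining 44 kg)
P11 (8 kg) → truck 3 (remaining 6 kg)
Final trucks: [16,69] [61,22] [19,67,8] [56,27] [54] [56].

6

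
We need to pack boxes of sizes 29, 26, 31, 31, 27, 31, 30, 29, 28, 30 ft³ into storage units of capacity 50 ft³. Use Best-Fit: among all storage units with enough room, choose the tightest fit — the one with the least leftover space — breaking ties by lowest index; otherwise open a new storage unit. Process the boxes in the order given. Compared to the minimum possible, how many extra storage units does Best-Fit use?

0

Best-Fit: [29] [26] [31] [31] [27] [31] [30] [29] [28] [30] → 10 storage units.
10 boxes exceed 25 ft³ (half the capacity), and no two of those can share a storage unit, so at least 10 storage units are needed.
So 10 is already optimal.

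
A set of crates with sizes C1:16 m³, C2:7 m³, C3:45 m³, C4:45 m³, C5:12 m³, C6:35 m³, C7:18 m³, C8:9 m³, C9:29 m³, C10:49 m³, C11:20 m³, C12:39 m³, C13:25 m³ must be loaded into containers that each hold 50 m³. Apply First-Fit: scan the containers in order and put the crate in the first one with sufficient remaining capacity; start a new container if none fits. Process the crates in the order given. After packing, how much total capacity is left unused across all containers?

container 1: place C1 (16 m³), 34 m³ left
container 1: place C2 (7 m³), 27 m³ left
container 2: place C3 (45 m³), 5 m³ left
container 3: place C4 (45 m³), 5 m³ left
container 1: place C5 (12 m³), 15 m³ left
container 4: place C6 (35 m³), 15 m³ left
container 5: place C7 (18 m³), 32 m³ left
container 1: place C8 (9 m³), 6 m³ left
container 5: place C9 (29 m³), 3 m³ left
container 6: place C10 (49 m³), 1 m³ left
container 7: place C11 (20 m³), 30 m³ left
container 8: place C12 (39 m³), 11 m³ left
container 7: place C13 (25 m³), 5 m³ left
8 containers × 50 m³ = 400 m³; used 349 m³; unused 51 m³.

51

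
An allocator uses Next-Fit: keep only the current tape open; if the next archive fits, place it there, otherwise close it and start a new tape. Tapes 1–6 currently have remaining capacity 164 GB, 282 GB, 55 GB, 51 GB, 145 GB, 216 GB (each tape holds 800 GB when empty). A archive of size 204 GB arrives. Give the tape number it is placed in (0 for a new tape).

Next-Fit only looks at tape 6, which has 216 GB free.
204 GB fits there.

6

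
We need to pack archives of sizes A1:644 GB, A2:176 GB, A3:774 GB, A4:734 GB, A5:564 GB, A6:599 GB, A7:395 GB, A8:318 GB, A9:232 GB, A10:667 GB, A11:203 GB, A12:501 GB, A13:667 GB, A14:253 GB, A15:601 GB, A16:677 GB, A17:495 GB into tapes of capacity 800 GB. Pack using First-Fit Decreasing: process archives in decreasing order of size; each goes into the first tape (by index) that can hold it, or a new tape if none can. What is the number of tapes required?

12

Sorted descending: 774, 734, 677, 667, 667, 644, 601, 599, 564, 501, 495, 395, 318, 253, 232, 203, 176.
tape 1: place 774 GB, 26 GB left
tape 2: place 734 GB, 66 GB left
tape 3: place 677 GB, 123 GB left
tape 4: place 667 GB, 133 GB left
tape 5: place 667 GB, 133 GB left
tape 6: place 644 GB, 156 GB left
tape 7: place 601 GB, 199 GB left
tape 8: place 599 GB, 201 GB left
tape 9: place 564 GB, 236 GB left
tape 10: place 501 GB, 299 GB left
tape 11: place 495 GB, 305 GB left
tape 12: place 395 GB, 405 GB left
tape 12: place 318 GB, 87 GB left
tape 10: place 253 GB, 46 GB left
tape 9: place 232 GB, 4 GB left
tape 11: place 203 GB, 102 GB left
tape 7: place 176 GB, 23 GB left
Final tapes: [774] [734] [677] [667] [667] [644] [601,176] [599] [564,232] [501,253] [495,203] [395,318].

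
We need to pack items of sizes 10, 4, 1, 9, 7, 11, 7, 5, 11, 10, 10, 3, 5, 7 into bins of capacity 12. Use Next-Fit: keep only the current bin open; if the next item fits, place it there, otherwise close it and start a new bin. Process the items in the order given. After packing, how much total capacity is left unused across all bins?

32

10 → bin 1 (remaining 2)
4 → bin 2 (remaining 8)
1 → bin 2 (remaining 7)
9 → bin 3 (remaining 3)
7 → bin 4 (remaining 5)
11 → bin 5 (remaining 1)
7 → bin 6 (remaining 5)
5 → bin 6 (remaining 0)
11 → bin 7 (remaining 1)
10 → bin 8 (remaining 2)
10 → bin 9 (remaining 2)
3 → bin 10 (remaining 9)
5 → bin 10 (remaining 4)
7 → bin 11 (remaining 5)
11 bins × 12 = 132; used 100; unused 32.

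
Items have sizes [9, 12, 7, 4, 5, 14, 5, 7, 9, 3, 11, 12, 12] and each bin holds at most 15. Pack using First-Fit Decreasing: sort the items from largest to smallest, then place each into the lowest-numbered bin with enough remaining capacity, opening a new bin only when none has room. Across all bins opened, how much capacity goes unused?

10

Sorted descending: 14, 12, 12, 12, 11, 9, 9, 7, 7, 5, 5, 4, 3.
Put 14 in bin 1; 1 remain.
Put 12 in bin 2; 3 remain.
Put 12 in bin 3; 3 remain.
Put 12 in bin 4; 3 remain.
Put 11 in bin 5; 4 remain.
Put 9 in bin 6; 6 remain.
Put 9 in bin 7; 6 remain.
Put 7 in bin 8; 8 remain.
Put 7 in bin 8; 1 remain.
Put 5 in bin 6; 1 remain.
Put 5 in bin 7; 1 remain.
Put 4 in bin 5; 0 remain.
Put 3 in bin 2; 0 remain.
8 bins × 15 = 120; used 110; unused 10.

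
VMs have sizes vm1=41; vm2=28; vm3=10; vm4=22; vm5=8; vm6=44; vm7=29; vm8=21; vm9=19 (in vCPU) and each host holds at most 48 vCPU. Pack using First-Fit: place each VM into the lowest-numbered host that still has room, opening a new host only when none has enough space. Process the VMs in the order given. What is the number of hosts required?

5 hosts

host 1: place vm1 (41 vCPU), 7 vCPU left
host 2: place vm2 (28 vCPU), 20 vCPU left
host 2: place vm3 (10 vCPU), 10 vCPU left
host 3: place vm4 (22 vCPU), 26 vCPU left
host 2: place vm5 (8 vCPU), 2 vCPU left
host 4: place vm6 (44 vCPU), 4 vCPU left
host 5: place vm7 (29 vCPU), 19 vCPU left
host 3: place vm8 (21 vCPU), 5 vCPU left
host 5: place vm9 (19 vCPU), 0 vCPU left
Final hosts: [41] [28,10,8] [22,21] [44] [29,19].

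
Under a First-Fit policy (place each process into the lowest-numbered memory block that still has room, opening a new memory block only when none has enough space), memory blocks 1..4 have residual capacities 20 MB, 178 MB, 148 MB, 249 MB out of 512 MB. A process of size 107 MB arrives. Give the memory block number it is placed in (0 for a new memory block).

2

Memory blocks with room: memory block 2 (178 MB), memory block 3 (148 MB), memory block 4 (249 MB).
The first with room is memory block 2.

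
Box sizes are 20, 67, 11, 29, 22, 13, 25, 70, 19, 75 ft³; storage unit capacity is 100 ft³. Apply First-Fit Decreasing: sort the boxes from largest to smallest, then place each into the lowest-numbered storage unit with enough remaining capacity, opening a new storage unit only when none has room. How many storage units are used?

Sorted descending: 75, 70, 67, 29, 25, 22, 20, 19, 13, 11.
75 ft³ → storage unit 1 (remaining 25 ft³)
70 ft³ → storage unit 2 (remaining 30 ft³)
67 ft³ → storage unit 3 (remaining 33 ft³)
29 ft³ → storage unit 2 (remaining 1 ft³)
25 ft³ → storage unit 1 (remaining 0 ft³)
22 ft³ → storage unit 3 (remaining 11 ft³)
20 ft³ → storage unit 4 (remaining 80 ft³)
19 ft³ → storage unit 4 (remaining 61 ft³)
13 ft³ → storage unit 4 (remaining 48 ft³)
11 ft³ → storage unit 3 (remaining 0 ft³)
Final storage units: [75,25] [70,29] [67,22,11] [20,19,13].

4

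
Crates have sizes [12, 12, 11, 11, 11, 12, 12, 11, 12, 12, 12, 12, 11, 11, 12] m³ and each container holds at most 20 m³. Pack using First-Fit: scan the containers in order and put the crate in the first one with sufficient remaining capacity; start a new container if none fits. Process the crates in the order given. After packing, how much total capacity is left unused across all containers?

container 1: place 12 m³, 8 m³ left
container 2: place 12 m³, 8 m³ left
container 3: place 11 m³, 9 m³ left
container 4: place 11 m³, 9 m³ left
container 5: place 11 m³, 9 m³ left
container 6: place 12 m³, 8 m³ left
container 7: place 12 m³, 8 m³ left
container 8: place 11 m³, 9 m³ left
container 9: place 12 m³, 8 m³ left
container 10: place 12 m³, 8 m³ left
container 11: place 12 m³, 8 m³ left
container 12: place 12 m³, 8 m³ left
container 13: place 11 m³, 9 m³ left
container 14: place 11 m³, 9 m³ left
container 15: place 12 m³, 8 m³ left
15 containers × 20 m³ = 300 m³; used 174 m³; unused 126 m³.

126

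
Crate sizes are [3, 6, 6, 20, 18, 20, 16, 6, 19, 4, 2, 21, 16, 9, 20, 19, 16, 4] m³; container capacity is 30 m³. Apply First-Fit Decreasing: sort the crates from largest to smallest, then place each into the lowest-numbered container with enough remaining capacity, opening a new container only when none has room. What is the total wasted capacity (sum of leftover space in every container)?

75

Sorted descending: 21, 20, 20, 20, 19, 19, 18, 16, 16, 16, 9, 6, 6, 6, 4, 4, 3, 2.
21 m³ → container 1 (remaining 9 m³)
20 m³ → container 2 (remaining 10 m³)
20 m³ → container 3 (remaining 10 m³)
20 m³ → container 4 (remaining 10 m³)
19 m³ → container 5 (remaining 11 m³)
19 m³ → container 6 (remaining 11 m³)
18 m³ → container 7 (remaining 12 m³)
16 m³ → container 8 (remaining 14 m³)
16 m³ → container 9 (remaining 14 m³)
16 m³ → container 10 (remaining 14 m³)
9 m³ → container 1 (remaining 0 m³)
6 m³ → container 2 (remaining 4 m³)
6 m³ → container 3 (remaining 4 m³)
6 m³ → container 4 (remaining 4 m³)
4 m³ → container 2 (remaining 0 m³)
4 m³ → container 3 (remaining 0 m³)
3 m³ → container 4 (remaining 1 m³)
2 m³ → container 5 (remaining 9 m³)
10 containers × 30 m³ = 300 m³; used 225 m³; unused 75 m³.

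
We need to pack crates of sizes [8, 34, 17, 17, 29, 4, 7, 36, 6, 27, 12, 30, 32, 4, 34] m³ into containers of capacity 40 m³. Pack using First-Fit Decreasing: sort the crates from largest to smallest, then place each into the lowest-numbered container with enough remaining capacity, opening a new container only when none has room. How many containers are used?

Sorted descending: 36, 34, 34, 32, 30, 29, 27, 17, 17, 12, 8, 7, 6, 4, 4.
Put 36 m³ in container 1; 4 m³ remain.
Put 34 m³ in container 2; 6 m³ remain.
Put 34 m³ in container 3; 6 m³ remain.
Put 32 m³ in container 4; 8 m³ remain.
Put 30 m³ in container 5; 10 m³ remain.
Put 29 m³ in container 6; 11 m³ remain.
Put 27 m³ in container 7; 13 m³ remain.
Put 17 m³ in container 8; 23 m³ remain.
Put 17 m³ in container 8; 6 m³ remain.
Put 12 m³ in container 7; 1 m³ remain.
Put 8 m³ in container 4; 0 m³ remain.
Put 7 m³ in container 5; 3 m³ remain.
Put 6 m³ in container 2; 0 m³ remain.
Put 4 m³ in container 1; 0 m³ remain.
Put 4 m³ in container 3; 2 m³ remain.

8 containers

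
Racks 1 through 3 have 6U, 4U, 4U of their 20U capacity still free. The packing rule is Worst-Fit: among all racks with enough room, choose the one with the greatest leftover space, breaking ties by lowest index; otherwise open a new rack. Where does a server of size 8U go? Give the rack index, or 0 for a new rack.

0

No rack has ≥ 8U free, so a new rack is opened.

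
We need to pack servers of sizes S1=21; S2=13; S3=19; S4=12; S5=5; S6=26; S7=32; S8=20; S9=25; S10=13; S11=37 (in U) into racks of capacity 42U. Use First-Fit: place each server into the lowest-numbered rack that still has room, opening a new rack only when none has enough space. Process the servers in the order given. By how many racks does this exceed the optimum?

1

First-Fit: [21,13,5] [19,12] [26,13] [32] [20] [25] [37] → 7 racks.
Total size 223U; any packing needs at least ⌈223/42⌉ = 6 racks.
An optimal packing achieves that bound: [37,5] [32] [26,13] [25,13] [21,20] [19,12] → 6 racks.
Excess: 7 − 6 = 1.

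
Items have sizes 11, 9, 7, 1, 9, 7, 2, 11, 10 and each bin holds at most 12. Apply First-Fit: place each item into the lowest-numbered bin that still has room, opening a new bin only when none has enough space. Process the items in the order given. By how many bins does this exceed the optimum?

0

First-Fit: [11,1] [9,2] [7] [9] [7] [11] [10] → 7 bins.
7 items exceed 6 (half the capacity), and no two of those can share a bin, so at least 7 bins are needed.
So 7 is already optimal.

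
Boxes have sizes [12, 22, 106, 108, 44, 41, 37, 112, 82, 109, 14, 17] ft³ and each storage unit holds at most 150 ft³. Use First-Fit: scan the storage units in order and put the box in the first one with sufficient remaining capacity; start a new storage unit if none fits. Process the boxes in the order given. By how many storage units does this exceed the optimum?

1

First-Fit: [12,22,106] [108,41] [44,37,14,17] [112] [82] [109] → 6 storage units.
Total size 704 ft³; any packing needs at least ⌈704/150⌉ = 5 storage units.
An optimal packing achieves that bound: [112,37] [109,41] [108,22,17] [106,44] [82,14,12] → 5 storage units.
Excess: 6 − 5 = 1.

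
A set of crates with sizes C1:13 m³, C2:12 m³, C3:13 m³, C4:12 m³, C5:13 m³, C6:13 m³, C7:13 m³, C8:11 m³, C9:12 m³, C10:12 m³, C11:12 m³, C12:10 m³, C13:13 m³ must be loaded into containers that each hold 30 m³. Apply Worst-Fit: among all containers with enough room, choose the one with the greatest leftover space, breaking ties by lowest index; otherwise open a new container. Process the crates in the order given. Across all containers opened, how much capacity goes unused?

container 1: place C1 (13 m³), 17 m³ left
container 1: place C2 (12 m³), 5 m³ left
container 2: place C3 (13 m³), 17 m³ left
container 2: place C4 (12 m³), 5 m³ left
container 3: place C5 (13 m³), 17 m³ left
container 3: place C6 (13 m³), 4 m³ left
container 4: place C7 (13 m³), 17 m³ left
container 4: place C8 (11 m³), 6 m³ left
container 5: place C9 (12 m³), 18 m³ left
container 5: place C10 (12 m³), 6 m³ left
container 6: place C11 (12 m³), 18 m³ left
container 6: place C12 (10 m³), 8 m³ left
container 7: place C13 (13 m³), 17 m³ left
7 containers × 30 m³ = 210 m³; used 159 m³; unused 51 m³.

51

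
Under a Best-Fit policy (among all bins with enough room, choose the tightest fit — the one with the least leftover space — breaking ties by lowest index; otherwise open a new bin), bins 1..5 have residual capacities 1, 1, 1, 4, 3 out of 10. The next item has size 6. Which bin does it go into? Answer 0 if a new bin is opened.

No bin has ≥ 6 free, so a new bin is opened.

0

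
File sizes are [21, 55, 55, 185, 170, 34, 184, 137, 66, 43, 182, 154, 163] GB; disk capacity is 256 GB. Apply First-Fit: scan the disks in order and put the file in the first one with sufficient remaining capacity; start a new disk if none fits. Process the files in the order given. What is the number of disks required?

8

Put 21 GB in disk 1; 235 GB remain.
Put 55 GB in disk 1; 180 GB remain.
Put 55 GB in disk 1; 125 GB remain.
Put 185 GB in disk 2; 71 GB remain.
Put 170 GB in disk 3; 86 GB remain.
Put 34 GB in disk 1; 91 GB remain.
Put 184 GB in disk 4; 72 GB remain.
Put 137 GB in disk 5; 119 GB remain.
Put 66 GB in disk 1; 25 GB remain.
Put 43 GB in disk 2; 28 GB remain.
Put 182 GB in disk 6; 74 GB remain.
Put 154 GB in disk 7; 102 GB remain.
Put 163 GB in disk 8; 93 GB remain.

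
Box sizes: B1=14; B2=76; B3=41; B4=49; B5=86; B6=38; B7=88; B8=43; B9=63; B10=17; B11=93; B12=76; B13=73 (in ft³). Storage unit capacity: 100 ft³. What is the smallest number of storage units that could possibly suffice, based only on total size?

8 storage units

Total size = 14 + 76 + 41 + 49 + 86 + 38 + 88 + 43 + 63 + 17 + 93 + 76 + 73 = 757 ft³.
⌈757 / 100⌉ = 8.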